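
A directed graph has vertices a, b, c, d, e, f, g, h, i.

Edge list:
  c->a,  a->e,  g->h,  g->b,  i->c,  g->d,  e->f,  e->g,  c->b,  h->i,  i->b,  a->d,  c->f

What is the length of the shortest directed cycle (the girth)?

6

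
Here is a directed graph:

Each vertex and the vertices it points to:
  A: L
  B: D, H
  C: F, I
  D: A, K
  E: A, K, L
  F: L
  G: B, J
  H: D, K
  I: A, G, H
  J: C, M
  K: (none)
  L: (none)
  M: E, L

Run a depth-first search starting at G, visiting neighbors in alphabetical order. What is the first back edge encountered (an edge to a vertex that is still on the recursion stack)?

I→G

DFS from G (visiting neighbors in alphabetical order); mark gray on enter, black on exit:
G gray
  B gray
    D gray
      A gray
        L gray
        L black
      A black
      K gray
      K black
    D black
    H gray
      H→D: D black — skip
      H→K: K black — skip
    H black
  B black
  J gray
    C gray
      F gray
        F→L: L black — skip
      F black
      I gray
        I→A: A black — skip
        I→G: G is gray → back edge
First back edge: I → G.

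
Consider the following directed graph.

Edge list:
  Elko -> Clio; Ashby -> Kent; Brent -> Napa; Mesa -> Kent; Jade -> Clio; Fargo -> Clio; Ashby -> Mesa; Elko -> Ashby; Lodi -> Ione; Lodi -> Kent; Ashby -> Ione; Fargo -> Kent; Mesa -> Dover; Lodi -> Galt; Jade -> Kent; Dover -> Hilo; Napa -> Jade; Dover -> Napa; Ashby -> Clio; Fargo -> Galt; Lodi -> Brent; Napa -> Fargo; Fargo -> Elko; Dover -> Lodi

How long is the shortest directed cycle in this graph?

For each vertex v, BFS finds the shortest path from v back to v.
The shortest such closed walk is Dover → Napa → Fargo → Elko → Ashby → Mesa → Dover, length 6.

6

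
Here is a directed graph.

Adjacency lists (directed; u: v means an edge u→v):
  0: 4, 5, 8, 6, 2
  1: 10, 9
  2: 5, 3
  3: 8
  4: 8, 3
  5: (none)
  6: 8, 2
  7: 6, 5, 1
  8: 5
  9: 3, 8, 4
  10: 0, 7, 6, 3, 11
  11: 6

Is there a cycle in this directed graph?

Yes

DFS with white/gray/black marking, starting from 9:
9 gray
  3 gray
    8 gray
      5 gray
      5 black
    8 black
  3 black
  9→8: 8 black — skip
  4 gray
    4→8: 8 black — skip
    4→3: 3 black — skip
  4 black
9 black
0 gray
  0→4: 4 black — skip
  0→5: 5 black — skip
  0→8: 8 black — skip
  6 gray
    6→8: 8 black — skip
    2 gray
      2→5: 5 black — skip
      2→3: 3 black — skip
    2 black
  6 black
  0→2: 2 black — skip
0 black
1 gray
  10 gray
    10→0: 0 black — skip
    7 gray
      7→6: 6 black — skip
      7→5: 5 black — skip
      7→1: 1 is gray → back edge
Back edge found, so a cycle exists: 1 → 10 → 7 → 1.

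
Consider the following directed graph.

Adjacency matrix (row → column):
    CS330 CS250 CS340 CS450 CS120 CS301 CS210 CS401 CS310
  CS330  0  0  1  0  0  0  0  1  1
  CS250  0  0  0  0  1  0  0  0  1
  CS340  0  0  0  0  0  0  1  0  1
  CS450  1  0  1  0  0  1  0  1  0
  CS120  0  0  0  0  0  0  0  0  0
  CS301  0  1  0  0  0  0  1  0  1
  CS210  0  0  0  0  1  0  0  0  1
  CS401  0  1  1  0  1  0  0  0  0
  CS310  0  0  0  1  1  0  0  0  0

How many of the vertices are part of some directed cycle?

8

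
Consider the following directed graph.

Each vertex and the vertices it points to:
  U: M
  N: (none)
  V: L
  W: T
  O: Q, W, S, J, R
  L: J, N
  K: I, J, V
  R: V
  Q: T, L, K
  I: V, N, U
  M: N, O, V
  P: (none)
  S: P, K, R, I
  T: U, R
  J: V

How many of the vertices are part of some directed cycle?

12

A vertex is on a directed cycle iff it belongs to a strongly connected component of size ≥ 2 (or has a self-loop).
The vertices on cycles are {I, J, K, L, M, O, Q, S, T, U, V, W} — 12 in total.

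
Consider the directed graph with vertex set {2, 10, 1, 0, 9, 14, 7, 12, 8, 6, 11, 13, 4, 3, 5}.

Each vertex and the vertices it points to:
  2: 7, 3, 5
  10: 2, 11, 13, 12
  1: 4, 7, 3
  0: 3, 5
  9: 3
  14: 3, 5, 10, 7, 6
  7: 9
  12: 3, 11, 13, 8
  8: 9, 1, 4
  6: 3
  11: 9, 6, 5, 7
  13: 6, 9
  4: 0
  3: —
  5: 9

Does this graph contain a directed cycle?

DFS with white/gray/black marking, starting from 6:
6 gray
  3 gray
  3 black
6 black
2 gray
  7 gray
    9 gray
      9→3: 3 black — skip
    9 black
  7 black
  2→3: 3 black — skip
  5 gray
    5→9: 9 black — skip
  5 black
2 black
10 gray
  10→2: 2 black — skip
  11 gray
    11→9: 9 black — skip
    11→6: 6 black — skip
    11→5: 5 black — skip
    11→7: 7 black — skip
  11 black
  13 gray
    13→6: 6 black — skip
    13→9: 9 black — skip
  13 black
  12 gray
    12→3: 3 black — skip
    12→11: 11 black — skip
    12→13: 13 black — skip
    8 gray
      8→9: 9 black — skip
      1 gray
        4 gray
          0 gray
            0→3: 3 black — skip
            0→5: 5 black — skip
          0 black
        4 black
        1→7: 7 black — skip
        1→3: 3 black — skip
      1 black
      8→4: 4 black — skip
    8 black
  12 black
10 black
14 gray
  14→3: 3 black — skip
  14→5: 5 black — skip
  14→10: 10 black — skip
  14→7: 7 black — skip
  14→6: 6 black — skip
14 black
Every edge goes to a white or black vertex — no back edge, so the graph is acyclic.

No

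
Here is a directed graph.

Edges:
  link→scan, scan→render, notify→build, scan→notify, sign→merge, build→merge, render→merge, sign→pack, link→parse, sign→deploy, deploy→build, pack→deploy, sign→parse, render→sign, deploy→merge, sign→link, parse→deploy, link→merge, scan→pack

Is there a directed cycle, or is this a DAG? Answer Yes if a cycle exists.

Yes

DFS with white/gray/black marking, starting from build:
build gray
  merge gray
  merge black
build black
link gray
  parse gray
    deploy gray
      deploy→merge: merge black — skip
      deploy→build: build black — skip
    deploy black
  parse black
  link→merge: merge black — skip
  scan gray
    notify gray
      notify→build: build black — skip
    notify black
    render gray
      sign gray
        pack gray
          pack→deploy: deploy black — skip
        pack black
        sign→parse: parse black — skip
        sign→merge: merge black — skip
        sign→link: link is gray → back edge
Back edge found, so a cycle exists: link → scan → render → sign → link.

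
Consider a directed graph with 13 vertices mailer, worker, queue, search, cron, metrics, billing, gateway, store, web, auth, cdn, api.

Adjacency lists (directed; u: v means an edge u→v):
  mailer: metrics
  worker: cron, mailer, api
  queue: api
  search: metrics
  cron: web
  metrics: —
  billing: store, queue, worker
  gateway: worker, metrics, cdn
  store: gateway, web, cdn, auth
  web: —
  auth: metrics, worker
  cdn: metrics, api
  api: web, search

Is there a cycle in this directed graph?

DFS with white/gray/black marking, starting from cdn:
cdn gray
  metrics gray
  metrics black
  api gray
    web gray
    web black
    search gray
      search→metrics: metrics black — skip
    search black
  api black
cdn black
mailer gray
  mailer→metrics: metrics black — skip
mailer black
worker gray
  cron gray
    cron→web: web black — skip
  cron black
  worker→mailer: mailer black — skip
  worker→api: api black — skip
worker black
queue gray
  queue→api: api black — skip
queue black
billing gray
  store gray
    gateway gray
      gateway→worker: worker black — skip
      gateway→metrics: metrics black — skip
      gateway→cdn: cdn black — skip
    gateway black
    store→web: web black — skip
    store→cdn: cdn black — skip
    auth gray
      auth→metrics: metrics black — skip
      auth→worker: worker black — skip
    auth black
  store black
  billing→queue: queue black — skip
  billing→worker: worker black — skip
billing black
Every edge goes to a white or black vertex — no back edge, so the graph is acyclic.

No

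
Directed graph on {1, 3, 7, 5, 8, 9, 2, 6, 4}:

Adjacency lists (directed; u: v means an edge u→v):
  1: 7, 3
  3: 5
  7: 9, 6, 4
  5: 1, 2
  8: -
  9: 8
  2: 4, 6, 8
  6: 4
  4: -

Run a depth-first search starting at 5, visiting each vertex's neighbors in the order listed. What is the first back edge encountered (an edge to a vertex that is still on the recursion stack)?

DFS from 5 (visiting each vertex's neighbors in the order listed); mark gray on enter, black on exit:
5 gray
  1 gray
    7 gray
      9 gray
        8 gray
        8 black
      9 black
      6 gray
        4 gray
        4 black
      6 black
      7→4: 4 black — skip
    7 black
    3 gray
      3→5: 5 is gray → back edge
First back edge: 3 → 5.

3→5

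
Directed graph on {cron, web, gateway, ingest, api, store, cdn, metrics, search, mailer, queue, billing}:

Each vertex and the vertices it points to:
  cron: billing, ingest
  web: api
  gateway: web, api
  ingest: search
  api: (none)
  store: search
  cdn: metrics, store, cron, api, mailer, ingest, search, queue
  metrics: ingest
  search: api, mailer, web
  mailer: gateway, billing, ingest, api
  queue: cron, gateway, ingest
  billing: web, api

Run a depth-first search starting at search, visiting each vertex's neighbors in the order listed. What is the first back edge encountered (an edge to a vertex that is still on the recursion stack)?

ingest->search

DFS from search (visiting each vertex's neighbors in the order listed); mark gray on enter, black on exit:
search gray
  api gray
  api black
  mailer gray
    gateway gray
      web gray
        web→api: api black — skip
      web black
      gateway→api: api black — skip
    gateway black
    billing gray
      billing→web: web black — skip
      billing→api: api black — skip
    billing black
    ingest gray
      ingest→search: search is gray → back edge
First back edge: ingest → search.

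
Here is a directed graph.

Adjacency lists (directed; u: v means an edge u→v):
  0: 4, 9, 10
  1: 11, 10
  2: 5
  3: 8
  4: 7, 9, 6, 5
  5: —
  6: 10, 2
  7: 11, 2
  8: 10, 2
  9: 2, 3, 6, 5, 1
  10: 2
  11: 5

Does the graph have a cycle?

No

DFS with white/gray/black marking, starting from 7:
7 gray
  11 gray
    5 gray
    5 black
  11 black
  2 gray
    2→5: 5 black — skip
  2 black
7 black
0 gray
  4 gray
    4→7: 7 black — skip
    9 gray
      9→2: 2 black — skip
      3 gray
        8 gray
          10 gray
            10→2: 2 black — skip
          10 black
          8→2: 2 black — skip
        8 black
      3 black
      6 gray
        6→10: 10 black — skip
        6→2: 2 black — skip
      6 black
      9→5: 5 black — skip
      1 gray
        1→11: 11 black — skip
        1→10: 10 black — skip
      1 black
    9 black
    4→6: 6 black — skip
    4→5: 5 black — skip
  4 black
  0→9: 9 black — skip
  0→10: 10 black — skip
0 black
Every edge goes to a white or black vertex — no back edge, so the graph is acyclic.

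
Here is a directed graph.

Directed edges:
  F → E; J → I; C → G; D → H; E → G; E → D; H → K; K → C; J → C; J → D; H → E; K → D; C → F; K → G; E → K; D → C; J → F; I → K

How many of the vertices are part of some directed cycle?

A vertex is on a directed cycle iff it belongs to a strongly connected component of size ≥ 2 (or has a self-loop).
The vertices on cycles are {C, D, E, F, H, K} — 6 in total.

6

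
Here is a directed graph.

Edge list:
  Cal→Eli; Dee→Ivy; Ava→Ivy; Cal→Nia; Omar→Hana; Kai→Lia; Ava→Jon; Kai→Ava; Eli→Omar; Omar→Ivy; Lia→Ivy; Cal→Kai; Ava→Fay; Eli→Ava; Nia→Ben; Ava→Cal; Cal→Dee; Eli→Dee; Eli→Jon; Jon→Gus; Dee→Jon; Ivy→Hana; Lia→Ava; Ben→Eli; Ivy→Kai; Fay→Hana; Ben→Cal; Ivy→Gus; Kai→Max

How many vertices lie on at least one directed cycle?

A vertex is on a directed cycle iff it belongs to a strongly connected component of size ≥ 2 (or has a self-loop).
The vertices on cycles are {Ava, Ben, Cal, Dee, Eli, Ivy, Kai, Lia, Nia, Omar} — 10 in total.

10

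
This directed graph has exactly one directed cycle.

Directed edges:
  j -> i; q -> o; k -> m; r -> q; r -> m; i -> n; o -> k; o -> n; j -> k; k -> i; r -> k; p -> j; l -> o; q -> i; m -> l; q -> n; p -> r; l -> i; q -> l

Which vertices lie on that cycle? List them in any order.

DFS with gray/black marking from k:
k gray
  m gray
    l gray
      o gray
        o→k: k is gray → back edge
Back edge closes the cycle k → m → l → o → k; its vertices are {k, l, m, o}.

k, l, m, o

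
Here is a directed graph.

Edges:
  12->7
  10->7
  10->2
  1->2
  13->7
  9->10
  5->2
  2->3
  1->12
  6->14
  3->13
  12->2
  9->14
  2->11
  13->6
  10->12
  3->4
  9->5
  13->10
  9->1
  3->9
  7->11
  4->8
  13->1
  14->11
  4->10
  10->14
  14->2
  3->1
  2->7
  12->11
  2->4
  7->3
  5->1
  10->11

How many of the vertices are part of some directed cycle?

A vertex is on a directed cycle iff it belongs to a strongly connected component of size ≥ 2 (or has a self-loop).
The vertices on cycles are {1, 2, 3, 4, 5, 6, 7, 9, 10, 12, 13, 14} — 12 in total.

12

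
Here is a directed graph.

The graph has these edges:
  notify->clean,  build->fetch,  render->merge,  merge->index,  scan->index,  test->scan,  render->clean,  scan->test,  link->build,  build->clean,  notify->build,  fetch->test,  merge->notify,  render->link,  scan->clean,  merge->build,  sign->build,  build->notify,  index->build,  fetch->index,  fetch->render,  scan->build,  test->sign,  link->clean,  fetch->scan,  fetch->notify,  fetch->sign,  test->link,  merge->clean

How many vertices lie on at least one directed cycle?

A vertex is on a directed cycle iff it belongs to a strongly connected component of size ≥ 2 (or has a self-loop).
The vertices on cycles are {link, scan, sign, test, build, fetch, index, merge, notify, render} — 10 in total.

10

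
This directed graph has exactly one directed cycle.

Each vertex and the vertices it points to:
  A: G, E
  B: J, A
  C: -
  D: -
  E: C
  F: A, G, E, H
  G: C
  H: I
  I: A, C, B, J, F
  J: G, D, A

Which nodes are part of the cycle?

F, H, I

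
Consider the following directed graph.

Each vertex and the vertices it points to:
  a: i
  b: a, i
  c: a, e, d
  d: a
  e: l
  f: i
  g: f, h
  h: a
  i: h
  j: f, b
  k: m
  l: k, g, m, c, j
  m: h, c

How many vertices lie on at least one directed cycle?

8

A vertex is on a directed cycle iff it belongs to a strongly connected component of size ≥ 2 (or has a self-loop).
The vertices on cycles are {a, c, e, h, i, k, l, m} — 8 in total.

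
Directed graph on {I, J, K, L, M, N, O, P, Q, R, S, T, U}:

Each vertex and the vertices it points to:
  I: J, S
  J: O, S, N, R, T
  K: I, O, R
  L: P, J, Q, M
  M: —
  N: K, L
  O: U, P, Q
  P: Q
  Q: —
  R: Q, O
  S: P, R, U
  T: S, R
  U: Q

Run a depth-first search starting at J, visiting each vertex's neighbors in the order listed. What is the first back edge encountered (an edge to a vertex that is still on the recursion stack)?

I→J

DFS from J (visiting each vertex's neighbors in the order listed); mark gray on enter, black on exit:
J gray
  O gray
    U gray
      Q gray
      Q black
    U black
    P gray
      P→Q: Q black — skip
    P black
    O→Q: Q black — skip
  O black
  S gray
    S→P: P black — skip
    R gray
      R→Q: Q black — skip
      R→O: O black — skip
    R black
    S→U: U black — skip
  S black
  N gray
    K gray
      I gray
        I→J: J is gray → back edge
First back edge: I → J.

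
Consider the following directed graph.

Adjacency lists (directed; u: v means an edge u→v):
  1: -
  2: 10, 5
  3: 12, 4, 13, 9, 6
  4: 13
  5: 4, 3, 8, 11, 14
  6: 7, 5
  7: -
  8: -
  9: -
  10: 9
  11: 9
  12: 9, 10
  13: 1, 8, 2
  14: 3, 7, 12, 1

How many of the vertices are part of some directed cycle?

7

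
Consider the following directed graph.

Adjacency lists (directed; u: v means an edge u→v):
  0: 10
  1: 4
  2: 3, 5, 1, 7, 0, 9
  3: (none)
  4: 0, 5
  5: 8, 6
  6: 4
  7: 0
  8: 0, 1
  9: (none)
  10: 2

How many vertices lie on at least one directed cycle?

A vertex is on a directed cycle iff it belongs to a strongly connected component of size ≥ 2 (or has a self-loop).
The vertices on cycles are {0, 1, 2, 4, 5, 6, 7, 8, 10} — 9 in total.

9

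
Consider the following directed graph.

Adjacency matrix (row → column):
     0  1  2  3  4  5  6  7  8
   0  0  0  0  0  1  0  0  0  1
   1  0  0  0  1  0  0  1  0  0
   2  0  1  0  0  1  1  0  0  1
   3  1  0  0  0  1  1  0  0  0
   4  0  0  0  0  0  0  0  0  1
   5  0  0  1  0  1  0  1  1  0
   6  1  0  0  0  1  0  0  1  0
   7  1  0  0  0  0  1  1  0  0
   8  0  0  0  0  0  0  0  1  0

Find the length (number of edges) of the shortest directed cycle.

2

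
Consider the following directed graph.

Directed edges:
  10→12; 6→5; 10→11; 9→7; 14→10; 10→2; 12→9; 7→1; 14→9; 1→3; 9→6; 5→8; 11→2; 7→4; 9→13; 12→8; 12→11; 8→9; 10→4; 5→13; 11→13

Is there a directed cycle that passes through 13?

13 lies on a cycle iff there is a path from 13 back to itself.
Exploring from 13, it never reaches itself; equivalently, its strongly connected component is a singleton.

No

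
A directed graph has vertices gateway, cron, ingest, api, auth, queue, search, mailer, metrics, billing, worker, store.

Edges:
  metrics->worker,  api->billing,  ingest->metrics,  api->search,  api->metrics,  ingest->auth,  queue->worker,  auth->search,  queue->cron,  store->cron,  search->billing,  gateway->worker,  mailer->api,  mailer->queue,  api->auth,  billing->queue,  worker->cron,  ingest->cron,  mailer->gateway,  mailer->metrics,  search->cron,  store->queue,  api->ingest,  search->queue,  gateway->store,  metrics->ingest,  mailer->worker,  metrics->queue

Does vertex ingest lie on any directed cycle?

ingest is on a cycle iff ingest can reach itself via ≥1 edge.
ingest → metrics → ingest — yes.

Yes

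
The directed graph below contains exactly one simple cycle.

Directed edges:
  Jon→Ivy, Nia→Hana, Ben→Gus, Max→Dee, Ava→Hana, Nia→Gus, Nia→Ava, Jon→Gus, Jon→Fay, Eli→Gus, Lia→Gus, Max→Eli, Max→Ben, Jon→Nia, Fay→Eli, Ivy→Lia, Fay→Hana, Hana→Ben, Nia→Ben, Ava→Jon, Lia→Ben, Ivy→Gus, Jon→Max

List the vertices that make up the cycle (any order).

DFS with gray/black marking from Jon:
Jon gray
  Ivy gray
    Gus gray
    Gus black
    Lia gray
      Lia→Gus: Gus black — skip
      Ben gray
        Ben→Gus: Gus black — skip
      Ben black
    Lia black
  Ivy black
  Jon→Gus: Gus black — skip
  Fay gray
    Hana gray
      Hana→Ben: Ben black — skip
    Hana black
    Eli gray
      Eli→Gus: Gus black — skip
    Eli black
  Fay black
  Max gray
    Dee gray
    Dee black
    Max→Eli: Eli black — skip
    Max→Ben: Ben black — skip
  Max black
  Nia gray
    Nia→Hana: Hana black — skip
    Nia→Ben: Ben black — skip
    Ava gray
      Ava→Jon: Jon is gray → back edge
Back edge closes the cycle Jon → Nia → Ava → Jon; its vertices are {Ava, Jon, Nia}.

Ava, Jon, Nia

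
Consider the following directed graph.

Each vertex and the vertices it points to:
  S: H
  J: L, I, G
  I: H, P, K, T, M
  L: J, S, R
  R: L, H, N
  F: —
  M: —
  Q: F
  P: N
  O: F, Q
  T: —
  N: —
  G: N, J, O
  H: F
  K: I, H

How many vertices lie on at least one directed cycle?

6

A vertex is on a directed cycle iff it belongs to a strongly connected component of size ≥ 2 (or has a self-loop).
The vertices on cycles are {G, I, J, K, L, R} — 6 in total.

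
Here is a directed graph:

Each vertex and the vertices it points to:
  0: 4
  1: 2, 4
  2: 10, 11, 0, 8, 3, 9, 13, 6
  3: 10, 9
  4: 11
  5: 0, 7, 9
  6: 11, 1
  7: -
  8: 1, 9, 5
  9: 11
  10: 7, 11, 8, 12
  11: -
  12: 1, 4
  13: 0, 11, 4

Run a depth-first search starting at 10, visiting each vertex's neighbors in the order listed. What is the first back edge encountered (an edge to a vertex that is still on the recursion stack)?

DFS from 10 (visiting each vertex's neighbors in the order listed); mark gray on enter, black on exit:
10 gray
  7 gray
  7 black
  11 gray
  11 black
  8 gray
    1 gray
      2 gray
        2→10: 10 is gray → back edge
First back edge: 2 → 10.

2→10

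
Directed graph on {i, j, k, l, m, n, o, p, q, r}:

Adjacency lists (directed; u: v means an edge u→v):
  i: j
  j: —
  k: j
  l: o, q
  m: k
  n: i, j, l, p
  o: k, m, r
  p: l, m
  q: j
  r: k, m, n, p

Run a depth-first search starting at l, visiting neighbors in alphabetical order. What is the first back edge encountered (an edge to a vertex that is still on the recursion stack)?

DFS from l (visiting neighbors in alphabetical order); mark gray on enter, black on exit:
l gray
  o gray
    k gray
      j gray
      j black
    k black
    m gray
      m→k: k black — skip
    m black
    r gray
      r→k: k black — skip
      r→m: m black — skip
      n gray
        i gray
          i→j: j black — skip
        i black
        n→j: j black — skip
        n→l: l is gray → back edge
First back edge: n → l.

n→l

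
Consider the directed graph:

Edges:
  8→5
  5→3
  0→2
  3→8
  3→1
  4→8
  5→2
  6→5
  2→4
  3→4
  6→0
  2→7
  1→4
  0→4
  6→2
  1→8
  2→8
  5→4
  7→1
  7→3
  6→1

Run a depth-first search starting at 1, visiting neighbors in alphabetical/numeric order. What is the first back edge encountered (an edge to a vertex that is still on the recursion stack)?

2->4

DFS from 1 (visiting neighbors in alphabetical/numeric order); mark gray on enter, black on exit:
1 gray
  4 gray
    8 gray
      5 gray
        2 gray
          2→4: 4 is gray → back edge
First back edge: 2 → 4.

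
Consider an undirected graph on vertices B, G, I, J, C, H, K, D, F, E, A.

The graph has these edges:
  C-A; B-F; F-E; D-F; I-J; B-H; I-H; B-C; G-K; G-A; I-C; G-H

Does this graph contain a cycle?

DFS, tracking each vertex's parent; an edge to a visited non-parent vertex closes a cycle.
Start from G:
visit G (parent –)
  visit K (parent G)
    K–G: parent, skip
  visit A (parent G)
    A–G: parent, skip
    visit C (parent A)
      visit I (parent C)
        visit H (parent I)
          H–I: parent, skip
          H–G: G visited and ≠ parent → cycle
Cycle: G – A – C – I – H – G.

Yes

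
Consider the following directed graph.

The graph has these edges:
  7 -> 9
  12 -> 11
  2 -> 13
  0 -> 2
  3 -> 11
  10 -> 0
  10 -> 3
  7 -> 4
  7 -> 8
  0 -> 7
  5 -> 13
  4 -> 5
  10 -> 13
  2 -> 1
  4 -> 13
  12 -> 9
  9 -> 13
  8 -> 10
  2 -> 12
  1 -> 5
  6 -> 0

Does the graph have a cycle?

Yes

DFS with white/gray/black marking, starting from 7:
7 gray
  8 gray
    10 gray
      3 gray
        11 gray
        11 black
      3 black
      0 gray
        0→7: 7 is gray → back edge
Back edge found, so a cycle exists: 7 → 8 → 10 → 0 → 7.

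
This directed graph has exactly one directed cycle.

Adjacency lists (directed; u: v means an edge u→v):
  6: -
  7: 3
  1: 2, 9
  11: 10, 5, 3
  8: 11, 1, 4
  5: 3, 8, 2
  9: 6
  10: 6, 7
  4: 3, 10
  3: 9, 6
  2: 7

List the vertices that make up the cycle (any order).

DFS with gray/black marking from 8:
8 gray
  11 gray
    10 gray
      6 gray
      6 black
      7 gray
        3 gray
          9 gray
            9→6: 6 black — skip
          9 black
          3→6: 6 black — skip
        3 black
      7 black
    10 black
    5 gray
      5→3: 3 black — skip
      5→8: 8 is gray → back edge
Back edge closes the cycle 8 → 11 → 5 → 8; its vertices are {5, 8, 11}.

5, 8, 11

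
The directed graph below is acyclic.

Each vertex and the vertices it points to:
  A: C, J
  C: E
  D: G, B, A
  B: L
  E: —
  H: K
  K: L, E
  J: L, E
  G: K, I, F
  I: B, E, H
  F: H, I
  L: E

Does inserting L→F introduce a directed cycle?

Adding L→F creates a cycle iff F can already reach L.
Path from F: F → H → K → L.
So F → … → L → F is a cycle.

Yes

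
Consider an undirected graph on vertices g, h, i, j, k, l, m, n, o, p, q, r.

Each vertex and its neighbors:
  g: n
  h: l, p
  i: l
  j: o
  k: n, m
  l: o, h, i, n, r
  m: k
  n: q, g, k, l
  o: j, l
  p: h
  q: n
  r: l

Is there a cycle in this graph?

No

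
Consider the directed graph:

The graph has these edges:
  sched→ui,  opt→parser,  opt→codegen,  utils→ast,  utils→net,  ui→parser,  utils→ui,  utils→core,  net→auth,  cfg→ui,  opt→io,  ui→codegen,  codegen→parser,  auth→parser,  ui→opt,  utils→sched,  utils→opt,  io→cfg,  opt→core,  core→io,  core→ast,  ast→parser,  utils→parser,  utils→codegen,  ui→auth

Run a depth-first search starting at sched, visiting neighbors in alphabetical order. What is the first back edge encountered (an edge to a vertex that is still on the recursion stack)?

cfg→ui

DFS from sched (visiting neighbors in alphabetical order); mark gray on enter, black on exit:
sched gray
  ui gray
    auth gray
      parser gray
      parser black
    auth black
    codegen gray
      codegen→parser: parser black — skip
    codegen black
    opt gray
      opt→codegen: codegen black — skip
      core gray
        ast gray
          ast→parser: parser black — skip
        ast black
        io gray
          cfg gray
            cfg→ui: ui is gray → back edge
First back edge: cfg → ui.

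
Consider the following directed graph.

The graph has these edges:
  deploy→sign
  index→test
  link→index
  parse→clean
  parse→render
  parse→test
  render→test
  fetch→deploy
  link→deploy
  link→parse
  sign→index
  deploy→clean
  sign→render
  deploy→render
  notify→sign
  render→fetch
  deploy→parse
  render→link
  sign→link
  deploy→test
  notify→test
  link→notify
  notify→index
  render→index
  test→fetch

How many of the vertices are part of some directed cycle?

A vertex is on a directed cycle iff it belongs to a strongly connected component of size ≥ 2 (or has a self-loop).
The vertices on cycles are {link, sign, test, fetch, index, parse, deploy, notify, render} — 9 in total.

9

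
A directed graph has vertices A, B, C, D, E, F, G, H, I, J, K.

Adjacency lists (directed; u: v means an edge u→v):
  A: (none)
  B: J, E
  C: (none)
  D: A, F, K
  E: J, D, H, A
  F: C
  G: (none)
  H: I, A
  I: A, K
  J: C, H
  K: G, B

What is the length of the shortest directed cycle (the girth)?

4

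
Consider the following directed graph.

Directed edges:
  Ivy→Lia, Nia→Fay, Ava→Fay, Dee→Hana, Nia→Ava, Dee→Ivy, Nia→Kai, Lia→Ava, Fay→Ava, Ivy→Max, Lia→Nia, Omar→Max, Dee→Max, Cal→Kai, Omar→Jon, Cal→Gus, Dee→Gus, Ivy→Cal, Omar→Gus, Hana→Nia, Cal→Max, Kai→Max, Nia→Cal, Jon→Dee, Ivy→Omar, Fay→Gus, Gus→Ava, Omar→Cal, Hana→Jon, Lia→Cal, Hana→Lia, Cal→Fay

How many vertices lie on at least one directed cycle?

8

A vertex is on a directed cycle iff it belongs to a strongly connected component of size ≥ 2 (or has a self-loop).
The vertices on cycles are {Ava, Dee, Fay, Gus, Ivy, Jon, Hana, Omar} — 8 in total.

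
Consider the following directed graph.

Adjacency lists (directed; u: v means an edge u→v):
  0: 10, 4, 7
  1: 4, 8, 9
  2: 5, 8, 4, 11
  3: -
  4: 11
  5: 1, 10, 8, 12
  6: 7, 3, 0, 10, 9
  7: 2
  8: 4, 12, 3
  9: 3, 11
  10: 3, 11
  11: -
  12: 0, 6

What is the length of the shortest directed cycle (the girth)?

5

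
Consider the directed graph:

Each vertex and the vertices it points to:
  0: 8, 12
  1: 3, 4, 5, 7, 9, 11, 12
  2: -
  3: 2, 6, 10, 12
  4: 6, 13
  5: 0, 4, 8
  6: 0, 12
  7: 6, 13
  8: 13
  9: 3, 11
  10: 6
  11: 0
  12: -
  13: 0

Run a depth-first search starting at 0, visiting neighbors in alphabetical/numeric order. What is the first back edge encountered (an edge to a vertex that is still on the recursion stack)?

DFS from 0 (visiting neighbors in alphabetical/numeric order); mark gray on enter, black on exit:
0 gray
  8 gray
    13 gray
      13→0: 0 is gray → back edge
First back edge: 13 → 0.

13→0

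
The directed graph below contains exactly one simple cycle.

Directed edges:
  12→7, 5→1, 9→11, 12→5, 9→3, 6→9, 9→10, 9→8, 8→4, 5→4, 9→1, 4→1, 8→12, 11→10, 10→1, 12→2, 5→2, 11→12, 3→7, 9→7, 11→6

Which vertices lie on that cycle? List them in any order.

DFS with gray/black marking from 9:
9 gray
  11 gray
    12 gray
      5 gray
        4 gray
          1 gray
          1 black
        4 black
        2 gray
        2 black
        5→1: 1 black — skip
      5 black
      7 gray
      7 black
      12→2: 2 black — skip
    12 black
    6 gray
      6→9: 9 is gray → back edge
Back edge closes the cycle 9 → 11 → 6 → 9; its vertices are {6, 9, 11}.

6, 9, 11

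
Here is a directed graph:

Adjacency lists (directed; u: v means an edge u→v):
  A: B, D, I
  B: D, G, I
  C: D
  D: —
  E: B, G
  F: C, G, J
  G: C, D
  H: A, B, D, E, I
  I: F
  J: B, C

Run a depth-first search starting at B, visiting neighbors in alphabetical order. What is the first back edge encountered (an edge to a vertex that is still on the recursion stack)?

J->B

DFS from B (visiting neighbors in alphabetical order); mark gray on enter, black on exit:
B gray
  D gray
  D black
  G gray
    C gray
      C→D: D black — skip
    C black
    G→D: D black — skip
  G black
  I gray
    F gray
      F→C: C black — skip
      F→G: G black — skip
      J gray
        J→B: B is gray → back edge
First back edge: J → B.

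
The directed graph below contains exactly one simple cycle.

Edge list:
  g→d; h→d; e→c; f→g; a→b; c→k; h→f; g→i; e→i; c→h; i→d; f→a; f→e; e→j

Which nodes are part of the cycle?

c, e, f, h

DFS with gray/black marking from f:
f gray
  e gray
    i gray
      d gray
      d black
    i black
    j gray
    j black
    c gray
      h gray
        h→d: d black — skip
        h→f: f is gray → back edge
Back edge closes the cycle f → e → c → h → f; its vertices are {c, e, f, h}.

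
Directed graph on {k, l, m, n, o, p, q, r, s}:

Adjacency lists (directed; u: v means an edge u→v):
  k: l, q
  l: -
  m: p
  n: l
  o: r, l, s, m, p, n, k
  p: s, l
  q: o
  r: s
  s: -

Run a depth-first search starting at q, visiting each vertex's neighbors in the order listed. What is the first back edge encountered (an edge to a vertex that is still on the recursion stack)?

DFS from q (visiting each vertex's neighbors in the order listed); mark gray on enter, black on exit:
q gray
  o gray
    r gray
      s gray
      s black
    r black
    l gray
    l black
    o→s: s black — skip
    m gray
      p gray
        p→s: s black — skip
        p→l: l black — skip
      p black
    m black
    o→p: p black — skip
    n gray
      n→l: l black — skip
    n black
    k gray
      k→l: l black — skip
      k→q: q is gray → back edge
First back edge: k → q.

k→q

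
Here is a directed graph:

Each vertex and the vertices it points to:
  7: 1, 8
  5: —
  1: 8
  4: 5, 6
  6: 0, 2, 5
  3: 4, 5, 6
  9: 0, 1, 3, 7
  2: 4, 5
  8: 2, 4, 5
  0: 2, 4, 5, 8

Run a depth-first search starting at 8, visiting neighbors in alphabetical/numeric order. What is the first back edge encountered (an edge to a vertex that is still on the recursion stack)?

0→2

DFS from 8 (visiting neighbors in alphabetical/numeric order); mark gray on enter, black on exit:
8 gray
  2 gray
    4 gray
      5 gray
      5 black
      6 gray
        0 gray
          0→2: 2 is gray → back edge
First back edge: 0 → 2.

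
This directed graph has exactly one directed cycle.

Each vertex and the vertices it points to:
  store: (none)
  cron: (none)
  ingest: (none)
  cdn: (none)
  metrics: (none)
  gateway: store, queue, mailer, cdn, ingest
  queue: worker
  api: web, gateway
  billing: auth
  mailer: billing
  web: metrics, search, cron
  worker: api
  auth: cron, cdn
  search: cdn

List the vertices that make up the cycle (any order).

api, queue, worker, gateway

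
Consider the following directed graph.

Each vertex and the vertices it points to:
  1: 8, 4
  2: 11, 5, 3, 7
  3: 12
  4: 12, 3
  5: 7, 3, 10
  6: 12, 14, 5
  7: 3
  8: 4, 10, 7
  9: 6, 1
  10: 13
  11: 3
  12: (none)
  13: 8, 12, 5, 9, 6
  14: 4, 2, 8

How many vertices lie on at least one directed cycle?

A vertex is on a directed cycle iff it belongs to a strongly connected component of size ≥ 2 (or has a self-loop).
The vertices on cycles are {1, 2, 5, 6, 8, 9, 10, 13, 14} — 9 in total.

9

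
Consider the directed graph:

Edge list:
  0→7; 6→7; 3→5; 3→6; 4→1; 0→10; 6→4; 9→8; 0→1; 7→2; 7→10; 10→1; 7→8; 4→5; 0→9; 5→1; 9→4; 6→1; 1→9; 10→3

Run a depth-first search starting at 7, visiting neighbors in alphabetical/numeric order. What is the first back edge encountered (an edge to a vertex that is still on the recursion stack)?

4->1

DFS from 7 (visiting neighbors in alphabetical/numeric order); mark gray on enter, black on exit:
7 gray
  2 gray
  2 black
  8 gray
  8 black
  10 gray
    1 gray
      9 gray
        4 gray
          4→1: 1 is gray → back edge
First back edge: 4 → 1.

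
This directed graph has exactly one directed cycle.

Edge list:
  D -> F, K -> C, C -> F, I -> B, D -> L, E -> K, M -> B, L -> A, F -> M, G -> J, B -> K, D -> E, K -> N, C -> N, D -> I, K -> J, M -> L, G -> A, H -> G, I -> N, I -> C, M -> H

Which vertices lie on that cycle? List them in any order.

B, C, F, K, M

DFS with gray/black marking from F:
F gray
  M gray
    L gray
      A gray
      A black
    L black
    B gray
      K gray
        J gray
        J black
        N gray
        N black
        C gray
          C→N: N black — skip
          C→F: F is gray → back edge
Back edge closes the cycle F → M → B → K → C → F; its vertices are {B, C, F, K, M}.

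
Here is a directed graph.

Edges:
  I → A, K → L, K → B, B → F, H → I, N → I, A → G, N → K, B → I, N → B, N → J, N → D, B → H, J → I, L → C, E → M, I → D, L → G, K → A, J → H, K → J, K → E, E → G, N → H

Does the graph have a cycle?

No

DFS with white/gray/black marking, starting from K:
K gray
  B gray
    H gray
      I gray
        A gray
          G gray
          G black
        A black
        D gray
        D black
      I black
    H black
    B→I: I black — skip
    F gray
    F black
  B black
  J gray
    J→H: H black — skip
    J→I: I black — skip
  J black
  E gray
    M gray
    M black
    E→G: G black — skip
  E black
  L gray
    C gray
    C black
    L→G: G black — skip
  L black
  K→A: A black — skip
K black
N gray
  N→K: K black — skip
  N→H: H black — skip
  N→D: D black — skip
  N→I: I black — skip
  N→B: B black — skip
  N→J: J black — skip
N black
Every edge goes to a white or black vertex — no back edge, so the graph is acyclic.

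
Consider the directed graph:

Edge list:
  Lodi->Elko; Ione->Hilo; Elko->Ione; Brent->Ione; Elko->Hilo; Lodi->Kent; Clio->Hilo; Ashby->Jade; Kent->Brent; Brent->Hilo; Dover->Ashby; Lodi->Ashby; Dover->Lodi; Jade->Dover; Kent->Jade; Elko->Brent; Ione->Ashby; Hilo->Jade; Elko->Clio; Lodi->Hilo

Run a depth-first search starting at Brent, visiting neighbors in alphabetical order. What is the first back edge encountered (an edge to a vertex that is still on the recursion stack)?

Ashby->Jade

DFS from Brent (visiting neighbors in alphabetical order); mark gray on enter, black on exit:
Brent gray
  Hilo gray
    Jade gray
      Dover gray
        Ashby gray
          Ashby→Jade: Jade is gray → back edge
First back edge: Ashby → Jade.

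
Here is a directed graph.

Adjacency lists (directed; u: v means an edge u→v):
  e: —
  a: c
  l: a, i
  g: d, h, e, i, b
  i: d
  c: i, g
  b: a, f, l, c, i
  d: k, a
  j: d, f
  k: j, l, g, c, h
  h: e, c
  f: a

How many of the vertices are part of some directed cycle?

A vertex is on a directed cycle iff it belongs to a strongly connected component of size ≥ 2 (or has a self-loop).
The vertices on cycles are {a, b, c, d, f, g, h, i, j, k, l} — 11 in total.

11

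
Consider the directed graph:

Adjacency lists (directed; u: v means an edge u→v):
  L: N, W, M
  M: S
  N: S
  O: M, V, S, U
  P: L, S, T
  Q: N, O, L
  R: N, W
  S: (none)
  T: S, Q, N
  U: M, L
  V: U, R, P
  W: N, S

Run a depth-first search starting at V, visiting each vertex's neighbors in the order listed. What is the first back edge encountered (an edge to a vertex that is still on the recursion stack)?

DFS from V (visiting each vertex's neighbors in the order listed); mark gray on enter, black on exit:
V gray
  U gray
    M gray
      S gray
      S black
    M black
    L gray
      N gray
        N→S: S black — skip
      N black
      W gray
        W→N: N black — skip
        W→S: S black — skip
      W black
      L→M: M black — skip
    L black
  U black
  R gray
    R→N: N black — skip
    R→W: W black — skip
  R black
  P gray
    P→L: L black — skip
    P→S: S black — skip
    T gray
      T→S: S black — skip
      Q gray
        Q→N: N black — skip
        O gray
          O→M: M black — skip
          O→V: V is gray → back edge
First back edge: O → V.

O->V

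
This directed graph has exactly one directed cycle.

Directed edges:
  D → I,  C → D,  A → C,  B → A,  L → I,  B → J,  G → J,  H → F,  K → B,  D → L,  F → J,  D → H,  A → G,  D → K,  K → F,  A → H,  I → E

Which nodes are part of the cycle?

A, B, C, D, K

DFS with gray/black marking from A:
A gray
  G gray
    J gray
    J black
  G black
  H gray
    F gray
      F→J: J black — skip
    F black
  H black
  C gray
    D gray
      D→H: H black — skip
      I gray
        E gray
        E black
      I black
      K gray
        B gray
          B→A: A is gray → back edge
Back edge closes the cycle A → C → D → K → B → A; its vertices are {A, B, C, D, K}.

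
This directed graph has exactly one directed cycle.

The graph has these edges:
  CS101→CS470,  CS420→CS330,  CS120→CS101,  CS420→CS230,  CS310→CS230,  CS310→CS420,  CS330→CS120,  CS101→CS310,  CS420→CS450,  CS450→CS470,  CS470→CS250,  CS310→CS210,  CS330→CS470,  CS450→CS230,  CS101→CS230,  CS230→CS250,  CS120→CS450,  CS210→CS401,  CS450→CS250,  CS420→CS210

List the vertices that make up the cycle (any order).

DFS with gray/black marking from CS310:
CS310 gray
  CS230 gray
    CS250 gray
    CS250 black
  CS230 black
  CS210 gray
    CS401 gray
    CS401 black
  CS210 black
  CS420 gray
    CS330 gray
      CS120 gray
        CS101 gray
          CS101→CS230: CS230 black — skip
          CS470 gray
            CS470→CS250: CS250 black — skip
          CS470 black
          CS101→CS310: CS310 is gray → back edge
Back edge closes the cycle CS310 → CS420 → CS330 → CS120 → CS101 → CS310; its vertices are {CS101, CS120, CS310, CS330, CS420}.

CS101, CS120, CS310, CS330, CS420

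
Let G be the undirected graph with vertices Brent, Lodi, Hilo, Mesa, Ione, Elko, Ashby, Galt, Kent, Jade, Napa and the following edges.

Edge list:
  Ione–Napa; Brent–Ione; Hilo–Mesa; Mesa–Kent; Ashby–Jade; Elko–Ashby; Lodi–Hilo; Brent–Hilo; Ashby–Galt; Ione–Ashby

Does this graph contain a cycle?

No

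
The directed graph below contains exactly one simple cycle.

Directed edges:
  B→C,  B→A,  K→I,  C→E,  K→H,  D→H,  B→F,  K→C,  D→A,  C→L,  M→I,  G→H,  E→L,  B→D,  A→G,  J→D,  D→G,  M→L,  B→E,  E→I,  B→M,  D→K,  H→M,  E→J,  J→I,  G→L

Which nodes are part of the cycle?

DFS with gray/black marking from D:
D gray
  K gray
    H gray
      M gray
        I gray
        I black
        L gray
        L black
      M black
    H black
    K→I: I black — skip
    C gray
      C→L: L black — skip
      E gray
        J gray
          J→I: I black — skip
          J→D: D is gray → back edge
Back edge closes the cycle D → K → C → E → J → D; its vertices are {C, D, E, J, K}.

C, D, E, J, K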